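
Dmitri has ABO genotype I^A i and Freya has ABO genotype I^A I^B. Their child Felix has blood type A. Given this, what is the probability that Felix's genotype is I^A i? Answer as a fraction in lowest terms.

Cross I^A i × I^A I^B → 1/4 I^A I^A, 1/4 I^A I^B, 1/4 I^A i, 1/4 I^B i.
Type-A genotypes among offspring: I^A I^A (1/4), I^A i (1/4); total 1/2.
P(I^A i | type A) = (1/4) / (1/2) = 1/2.

1/2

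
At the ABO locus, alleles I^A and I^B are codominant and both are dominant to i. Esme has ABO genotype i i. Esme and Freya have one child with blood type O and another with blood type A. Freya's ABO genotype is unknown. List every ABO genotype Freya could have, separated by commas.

For each candidate genotype of Freya, check whether crossing it with i i can produce every observed child phenotype.
  I^A I^A → possible child types {A} ✗
  I^A I^B → possible child types {A, B} ✗
  I^A i → possible child types {O, A} ✓
  I^B I^B → possible child types {B} ✗
  I^B i → possible child types {O, B} ✗
  i i → possible child types {O} ✗

I^A i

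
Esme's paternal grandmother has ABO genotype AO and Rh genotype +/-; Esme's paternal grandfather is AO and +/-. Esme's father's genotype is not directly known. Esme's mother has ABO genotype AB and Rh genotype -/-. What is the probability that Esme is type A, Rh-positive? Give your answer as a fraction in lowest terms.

Esme's father's ABO genotype from AO × AO: 1/4 AA, 1/2 AO, 1/4 OO.
Crossing each possibility with the mother AB and summing P(type A): 1/4·1/2 + 1/2·1/2 + 1/4·1/2 = 1/2.
Similarly for Rh via the father's Rh distribution: P(Rh+) = 1/2.
Independent loci: 1/2 × 1/2 = 1/4.

1/4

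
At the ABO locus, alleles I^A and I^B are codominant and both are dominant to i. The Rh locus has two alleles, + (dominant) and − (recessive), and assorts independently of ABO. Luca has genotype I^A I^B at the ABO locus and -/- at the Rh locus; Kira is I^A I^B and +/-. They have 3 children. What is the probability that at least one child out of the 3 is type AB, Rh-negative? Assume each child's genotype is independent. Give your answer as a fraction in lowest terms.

ABO cross I^A I^B × I^A I^B → 1/4 A, 1/4 B, 1/2 AB.
Rh cross -/- × +/- → 1/2 Rh+, 1/2 Rh-; so P(type AB, Rh-negative) = 1/2 × 1/2 = 1/4 per child.
P(none) = (3/4)^3 = 27/64; P(at least one) = 1 − 27/64 = 37/64.

37/64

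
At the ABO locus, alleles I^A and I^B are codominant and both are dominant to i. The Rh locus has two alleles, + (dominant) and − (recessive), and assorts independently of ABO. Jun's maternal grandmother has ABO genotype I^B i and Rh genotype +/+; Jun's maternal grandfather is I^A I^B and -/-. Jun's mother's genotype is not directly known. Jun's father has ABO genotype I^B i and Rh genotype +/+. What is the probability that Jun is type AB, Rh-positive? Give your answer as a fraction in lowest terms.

Jun's mother's ABO genotype from I^B i × I^A I^B: 1/4 I^A I^B, 1/4 I^A i, 1/4 I^B I^B, 1/4 I^B i.
Crossing each possibility with the father I^B i and summing P(type AB): 1/4·1/4 + 1/4·1/4 + 1/4·0 + 1/4·0 = 1/8.
Similarly for Rh via the mother's Rh distribution: P(Rh+) = 1.
Independent loci: 1/8 × 1 = 1/8.

1/8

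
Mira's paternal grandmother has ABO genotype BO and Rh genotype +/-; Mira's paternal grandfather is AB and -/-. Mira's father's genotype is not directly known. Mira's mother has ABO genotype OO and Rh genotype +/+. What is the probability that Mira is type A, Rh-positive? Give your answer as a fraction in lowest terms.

1/4

Mira's father's ABO genotype from BO × AB: 1/4 AB, 1/4 AO, 1/4 BB, 1/4 BO.
Crossing each possibility with the mother OO and summing P(type A): 1/4·1/2 + 1/4·1/2 + 1/4·0 + 1/4·0 = 1/4.
Similarly for Rh via the father's Rh distribution: P(Rh+) = 1.
Independent loci: 1/4 × 1 = 1/4.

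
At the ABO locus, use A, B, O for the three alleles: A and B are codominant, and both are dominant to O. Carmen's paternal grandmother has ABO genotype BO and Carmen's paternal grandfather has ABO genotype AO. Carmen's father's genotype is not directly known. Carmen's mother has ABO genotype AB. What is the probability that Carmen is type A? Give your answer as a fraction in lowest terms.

Carmen's father's ABO genotype from BO × AO: 1/4 AB, 1/4 AO, 1/4 BO, 1/4 OO.
Crossing each possibility with the mother AB and summing P(type A): 1/4·1/4 + 1/4·1/2 + 1/4·1/4 + 1/4·1/2 = 3/8.

3/8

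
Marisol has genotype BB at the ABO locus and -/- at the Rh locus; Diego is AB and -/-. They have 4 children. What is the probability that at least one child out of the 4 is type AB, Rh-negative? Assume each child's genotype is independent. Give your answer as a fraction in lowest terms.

ABO cross BB × AB → 1/2 B, 1/2 AB.
Rh cross -/- × -/- → 1 Rh-; so P(type AB, Rh-negative) = 1/2 × 1 = 1/2 per child.
P(none) = (1/2)^4 = 1/16; P(at least one) = 1 − 1/16 = 15/16.

15/16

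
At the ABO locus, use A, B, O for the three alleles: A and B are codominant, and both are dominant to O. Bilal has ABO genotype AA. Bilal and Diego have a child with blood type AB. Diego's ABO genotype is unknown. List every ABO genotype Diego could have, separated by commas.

For each candidate genotype of Diego, check whether crossing it with AA can produce every observed child phenotype.
  AA → possible child types {A} ✗
  AB → possible child types {A, AB} ✓
  AO → possible child types {A} ✗
  BB → possible child types {AB} ✓
  BO → possible child types {A, AB} ✓
  OO → possible child types {A} ✗

AB, BB, BO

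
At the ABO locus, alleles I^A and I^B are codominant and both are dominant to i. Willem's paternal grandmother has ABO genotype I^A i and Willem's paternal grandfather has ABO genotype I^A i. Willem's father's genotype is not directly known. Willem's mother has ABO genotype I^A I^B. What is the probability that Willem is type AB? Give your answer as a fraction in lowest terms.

1/4

Willem's father's ABO genotype from I^A i × I^A i: 1/4 I^A I^A, 1/2 I^A i, 1/4 i i.
Crossing each possibility with the mother I^A I^B and summing P(type AB): 1/4·1/2 + 1/2·1/4 + 1/4·0 = 1/4.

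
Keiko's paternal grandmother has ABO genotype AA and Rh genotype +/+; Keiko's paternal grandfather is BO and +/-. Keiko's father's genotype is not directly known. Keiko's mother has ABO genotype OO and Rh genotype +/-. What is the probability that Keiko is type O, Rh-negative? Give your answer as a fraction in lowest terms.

1/32

Keiko's father's ABO genotype from AA × BO: 1/2 AB, 1/2 AO.
Crossing each possibility with the mother OO and summing P(type O): 1/2·0 + 1/2·1/2 = 1/4.
Similarly for Rh via the father's Rh distribution: P(Rh-) = 1/8.
Independent loci: 1/4 × 1/8 = 1/32.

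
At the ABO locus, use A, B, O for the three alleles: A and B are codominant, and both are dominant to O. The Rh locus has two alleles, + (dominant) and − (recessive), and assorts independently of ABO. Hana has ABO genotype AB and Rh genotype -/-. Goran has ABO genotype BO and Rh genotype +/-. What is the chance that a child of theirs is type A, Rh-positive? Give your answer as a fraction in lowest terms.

1/8

ABO cross AB × BO → offspring phenotypes: 1/4 A, 1/2 B, 1/4 AB.
Rh cross -/- × +/- → 1/2 Rh+, 1/2 Rh-.
Independent loci: P(type A, Rh-positive) = 1/4 × 1/2 = 1/8.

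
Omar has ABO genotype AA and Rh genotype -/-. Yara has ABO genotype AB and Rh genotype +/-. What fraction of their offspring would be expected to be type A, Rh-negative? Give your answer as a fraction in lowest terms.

ABO cross AA × AB → offspring phenotypes: 1/2 A, 1/2 AB.
Rh cross -/- × +/- → 1/2 Rh+, 1/2 Rh-.
Independent loci: P(type A, Rh-negative) = 1/2 × 1/2 = 1/4.

1/4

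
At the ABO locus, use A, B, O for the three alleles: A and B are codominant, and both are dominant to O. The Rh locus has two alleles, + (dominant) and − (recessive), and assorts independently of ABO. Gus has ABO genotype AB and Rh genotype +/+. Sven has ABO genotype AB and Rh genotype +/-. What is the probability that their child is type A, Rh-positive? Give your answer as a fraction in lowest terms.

1/4

ABO cross AB × AB → offspring phenotypes: 1/4 A, 1/4 B, 1/2 AB.
Rh cross +/+ × +/- → 1 Rh+.
Independent loci: P(type A, Rh-positive) = 1/4 × 1 = 1/4.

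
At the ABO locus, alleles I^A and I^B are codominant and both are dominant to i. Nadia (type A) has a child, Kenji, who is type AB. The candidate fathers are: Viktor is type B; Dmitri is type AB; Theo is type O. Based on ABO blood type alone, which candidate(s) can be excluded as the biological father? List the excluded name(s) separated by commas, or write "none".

A candidate is excluded only if no genotype consistent with his phenotype could produce a type AB child with a type A mother.
Theo (type O): no genotype consistent with that phenotype can produce a type-AB child with a type-A mother.

Theo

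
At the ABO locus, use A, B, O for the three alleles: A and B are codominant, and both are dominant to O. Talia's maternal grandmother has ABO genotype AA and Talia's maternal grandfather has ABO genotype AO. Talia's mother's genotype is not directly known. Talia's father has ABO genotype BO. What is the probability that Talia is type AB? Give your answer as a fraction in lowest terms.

3/8

Talia's mother's ABO genotype from AA × AO: 1/2 AA, 1/2 AO.
Crossing each possibility with the father BO and summing P(type AB): 1/2·1/2 + 1/2·1/4 = 3/8.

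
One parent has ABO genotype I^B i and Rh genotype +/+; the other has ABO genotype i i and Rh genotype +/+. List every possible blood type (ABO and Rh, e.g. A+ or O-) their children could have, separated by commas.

O+, B+

Gametes from I^B i × i i give offspring ABO genotypes I^B i, i i, i.e. phenotypes O, B.
Rh cross +/+ × +/+ → phenotypes Rh+.
Combining independently: O+, B+.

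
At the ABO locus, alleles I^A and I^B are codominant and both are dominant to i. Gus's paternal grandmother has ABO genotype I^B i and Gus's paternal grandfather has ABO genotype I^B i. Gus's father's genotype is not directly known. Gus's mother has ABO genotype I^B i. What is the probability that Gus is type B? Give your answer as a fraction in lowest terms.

3/4

Gus's father's ABO genotype from I^B i × I^B i: 1/4 I^B I^B, 1/2 I^B i, 1/4 i i.
Crossing each possibility with the mother I^B i and summing P(type B): 1/4·1 + 1/2·3/4 + 1/4·1/2 = 3/4.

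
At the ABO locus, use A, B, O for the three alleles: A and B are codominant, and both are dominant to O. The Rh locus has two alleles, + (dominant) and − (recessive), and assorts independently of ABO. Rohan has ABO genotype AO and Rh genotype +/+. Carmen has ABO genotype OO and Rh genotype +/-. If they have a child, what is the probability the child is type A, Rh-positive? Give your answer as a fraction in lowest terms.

1/2

ABO cross AO × OO → offspring phenotypes: 1/2 O, 1/2 A.
Rh cross +/+ × +/- → 1 Rh+.
Independent loci: P(type A, Rh-positive) = 1/2 × 1 = 1/2.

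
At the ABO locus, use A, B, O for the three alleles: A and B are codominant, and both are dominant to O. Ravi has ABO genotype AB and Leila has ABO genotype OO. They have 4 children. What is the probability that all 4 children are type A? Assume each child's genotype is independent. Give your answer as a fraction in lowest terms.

1/16

ABO cross AB × OO → 1/2 A, 1/2 B.
So P(type A) = 1/2 per child.
All 4 independent: (1/2)^4 = 1/16.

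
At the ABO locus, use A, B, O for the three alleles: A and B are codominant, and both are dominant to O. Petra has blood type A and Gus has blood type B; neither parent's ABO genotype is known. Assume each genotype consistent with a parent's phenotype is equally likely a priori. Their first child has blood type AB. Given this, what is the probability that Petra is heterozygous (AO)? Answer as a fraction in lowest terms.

1/3

Possible genotypes: Petra ∈ {AA, AO}; Gus ∈ {BB, BO}.
Weight each parental genotype pair by prior × P(type-AB child):
  AA × BB: posterior weight 4/9.
  AA × BO: posterior weight 2/9.
  AO × BB: posterior weight 2/9.
  AO × BO: posterior weight 1/9.
Sum the posterior weight over pairs where Petra is AO: 1/3.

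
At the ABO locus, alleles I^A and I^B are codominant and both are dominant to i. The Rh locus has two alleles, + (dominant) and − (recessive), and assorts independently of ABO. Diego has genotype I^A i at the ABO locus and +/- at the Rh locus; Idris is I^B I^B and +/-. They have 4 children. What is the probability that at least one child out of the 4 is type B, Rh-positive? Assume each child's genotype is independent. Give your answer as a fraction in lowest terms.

3471/4096

ABO cross I^A i × I^B I^B → 1/2 B, 1/2 AB.
Rh cross +/- × +/- → 3/4 Rh+, 1/4 Rh-; so P(type B, Rh-positive) = 1/2 × 3/4 = 3/8 per child.
P(none) = (5/8)^4 = 625/4096; P(at least one) = 1 − 625/4096 = 3471/4096.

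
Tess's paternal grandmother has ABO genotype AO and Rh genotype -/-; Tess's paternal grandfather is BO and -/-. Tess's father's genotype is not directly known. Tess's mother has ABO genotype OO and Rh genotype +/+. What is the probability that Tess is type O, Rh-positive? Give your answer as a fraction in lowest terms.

Tess's father's ABO genotype from AO × BO: 1/4 AB, 1/4 AO, 1/4 BO, 1/4 OO.
Crossing each possibility with the mother OO and summing P(type O): 1/4·0 + 1/4·1/2 + 1/4·1/2 + 1/4·1 = 1/2.
Similarly for Rh via the father's Rh distribution: P(Rh+) = 1.
Independent loci: 1/2 × 1 = 1/2.

1/2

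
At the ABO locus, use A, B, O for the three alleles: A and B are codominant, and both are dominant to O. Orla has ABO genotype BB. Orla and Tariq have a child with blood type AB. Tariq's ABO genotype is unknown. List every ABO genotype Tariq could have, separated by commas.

For each candidate genotype of Tariq, check whether crossing it with BB can produce every observed child phenotype.
  AA → possible child types {AB} ✓
  AB → possible child types {B, AB} ✓
  AO → possible child types {B, AB} ✓
  BB → possible child types {B} ✗
  BO → possible child types {B} ✗
  OO → possible child types {B} ✗

AA, AB, AO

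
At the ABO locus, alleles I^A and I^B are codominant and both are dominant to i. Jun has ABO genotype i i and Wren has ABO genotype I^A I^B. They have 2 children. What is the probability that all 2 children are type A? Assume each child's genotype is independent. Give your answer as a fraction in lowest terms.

ABO cross i i × I^A I^B → 1/2 A, 1/2 B.
So P(type A) = 1/2 per child.
All 2 independent: (1/2)^2 = 1/4.

1/4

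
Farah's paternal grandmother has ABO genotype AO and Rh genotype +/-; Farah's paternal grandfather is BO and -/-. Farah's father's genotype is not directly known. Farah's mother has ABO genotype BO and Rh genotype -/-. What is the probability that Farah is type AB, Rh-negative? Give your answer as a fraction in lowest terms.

3/32

Farah's father's ABO genotype from AO × BO: 1/4 AB, 1/4 AO, 1/4 BO, 1/4 OO.
Crossing each possibility with the mother BO and summing P(type AB): 1/4·1/4 + 1/4·1/4 + 1/4·0 + 1/4·0 = 1/8.
Similarly for Rh via the father's Rh distribution: P(Rh-) = 3/4.
Independent loci: 1/8 × 3/4 = 3/32.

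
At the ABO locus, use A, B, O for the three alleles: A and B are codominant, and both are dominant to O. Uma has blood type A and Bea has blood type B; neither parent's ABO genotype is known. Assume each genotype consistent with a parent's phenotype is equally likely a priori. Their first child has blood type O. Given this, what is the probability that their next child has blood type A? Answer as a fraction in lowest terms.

1/4

Possible genotypes: Uma ∈ {AA, AO}; Bea ∈ {BB, BO}.
Weight each parental genotype pair by prior × P(type-O child):
  AO × BO: posterior weight 1; P(next child type A) = 1/4.
Weighted sum = 1/4.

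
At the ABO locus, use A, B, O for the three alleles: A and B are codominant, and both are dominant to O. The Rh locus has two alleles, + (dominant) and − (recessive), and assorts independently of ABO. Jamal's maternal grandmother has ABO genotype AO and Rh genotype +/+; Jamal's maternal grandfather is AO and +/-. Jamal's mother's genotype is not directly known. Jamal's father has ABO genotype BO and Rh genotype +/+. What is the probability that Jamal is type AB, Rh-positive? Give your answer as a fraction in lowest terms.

Jamal's mother's ABO genotype from AO × AO: 1/4 AA, 1/2 AO, 1/4 OO.
Crossing each possibility with the father BO and summing P(type AB): 1/4·1/2 + 1/2·1/4 + 1/4·0 = 1/4.
Similarly for Rh via the mother's Rh distribution: P(Rh+) = 1.
Independent loci: 1/4 × 1 = 1/4.

1/4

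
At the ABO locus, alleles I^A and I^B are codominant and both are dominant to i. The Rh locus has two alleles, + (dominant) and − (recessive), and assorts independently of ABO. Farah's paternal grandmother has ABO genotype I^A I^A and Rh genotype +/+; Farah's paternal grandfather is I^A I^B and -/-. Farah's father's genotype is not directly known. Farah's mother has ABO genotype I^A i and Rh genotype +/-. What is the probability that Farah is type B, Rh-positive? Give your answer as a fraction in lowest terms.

3/32

Farah's father's ABO genotype from I^A I^A × I^A I^B: 1/2 I^A I^A, 1/2 I^A I^B.
Crossing each possibility with the mother I^A i and summing P(type B): 1/2·0 + 1/2·1/4 = 1/8.
Similarly for Rh via the father's Rh distribution: P(Rh+) = 3/4.
Independent loci: 1/8 × 3/4 = 3/32.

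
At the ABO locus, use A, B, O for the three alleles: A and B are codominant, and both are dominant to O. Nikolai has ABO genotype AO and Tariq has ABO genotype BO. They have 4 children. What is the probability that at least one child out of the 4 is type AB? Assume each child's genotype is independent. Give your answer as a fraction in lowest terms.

175/256

ABO cross AO × BO → 1/4 O, 1/4 A, 1/4 B, 1/4 AB.
So P(type AB) = 1/4 per child.
P(none) = (3/4)^4 = 81/256; P(at least one) = 1 − 81/256 = 175/256.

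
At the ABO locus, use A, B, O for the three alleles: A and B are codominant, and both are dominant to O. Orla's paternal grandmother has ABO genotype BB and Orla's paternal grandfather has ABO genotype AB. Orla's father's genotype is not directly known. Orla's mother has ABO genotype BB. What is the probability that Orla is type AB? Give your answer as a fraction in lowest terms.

Orla's father's ABO genotype from BB × AB: 1/2 AB, 1/2 BB.
Crossing each possibility with the mother BB and summing P(type AB): 1/2·1/2 + 1/2·0 = 1/4.

1/4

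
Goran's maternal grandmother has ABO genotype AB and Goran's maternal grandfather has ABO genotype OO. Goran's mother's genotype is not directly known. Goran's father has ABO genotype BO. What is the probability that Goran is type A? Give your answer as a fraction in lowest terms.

Goran's mother's ABO genotype from AB × OO: 1/2 AO, 1/2 BO.
Crossing each possibility with the father BO and summing P(type A): 1/2·1/4 + 1/2·0 = 1/8.

1/8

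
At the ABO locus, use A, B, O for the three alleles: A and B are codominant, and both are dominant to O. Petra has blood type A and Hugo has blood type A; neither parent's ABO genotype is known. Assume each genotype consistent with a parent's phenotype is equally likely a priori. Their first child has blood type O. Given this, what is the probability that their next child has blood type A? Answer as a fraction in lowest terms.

3/4

Possible genotypes: Petra ∈ {AA, AO}; Hugo ∈ {AA, AO}.
Weight each parental genotype pair by prior × P(type-O child):
  AO × AO: posterior weight 1; P(next child type A) = 3/4.
Weighted sum = 3/4.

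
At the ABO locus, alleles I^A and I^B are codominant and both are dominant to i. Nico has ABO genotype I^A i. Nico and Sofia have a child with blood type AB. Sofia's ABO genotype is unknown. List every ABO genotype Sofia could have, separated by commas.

For each candidate genotype of Sofia, check whether crossing it with I^A i can produce every observed child phenotype.
  I^A I^A → possible child types {A} ✗
  I^A I^B → possible child types {A, B, AB} ✓
  I^A i → possible child types {O, A} ✗
  I^B I^B → possible child types {B, AB} ✓
  I^B i → possible child types {O, A, B, AB} ✓
  i i → possible child types {O, A} ✗

I^A I^B, I^B I^B, I^B i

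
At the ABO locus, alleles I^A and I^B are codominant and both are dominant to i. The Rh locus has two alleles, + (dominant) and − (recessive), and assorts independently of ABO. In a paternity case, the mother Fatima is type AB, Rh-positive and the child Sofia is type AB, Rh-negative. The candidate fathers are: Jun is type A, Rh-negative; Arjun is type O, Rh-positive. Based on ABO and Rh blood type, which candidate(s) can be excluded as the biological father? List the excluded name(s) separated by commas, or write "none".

Arjun

A candidate is excluded only if no genotype consistent with his phenotype could produce a type AB, Rh-negative child with a type AB, Rh-positive mother.
Arjun (type O, Rh+): no genotype consistent with that phenotype can produce a type-AB Rh- child with a type-AB mother.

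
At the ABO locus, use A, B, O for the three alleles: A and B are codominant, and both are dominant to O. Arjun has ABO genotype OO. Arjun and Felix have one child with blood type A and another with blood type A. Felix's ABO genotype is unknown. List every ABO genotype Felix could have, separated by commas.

AA, AB, AO

For each candidate genotype of Felix, check whether crossing it with OO can produce every observed child phenotype.
  AA → possible child types {A} ✓
  AB → possible child types {A, B} ✓
  AO → possible child types {O, A} ✓
  BB → possible child types {B} ✗
  BO → possible child types {O, B} ✗
  OO → possible child types {O} ✗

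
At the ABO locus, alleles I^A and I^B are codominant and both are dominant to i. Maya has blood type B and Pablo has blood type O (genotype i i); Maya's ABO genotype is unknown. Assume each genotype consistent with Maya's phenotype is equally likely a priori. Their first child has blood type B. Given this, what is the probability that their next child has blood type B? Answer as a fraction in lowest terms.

Possible genotypes: Maya ∈ {I^B I^B, I^B i}; Pablo ∈ {i i}.
Weight each parental genotype pair by prior × P(type-B child):
  I^B I^B × i i: posterior weight 2/3; P(next child type B) = 1.
  I^B i × i i: posterior weight 1/3; P(next child type B) = 1/2.
Weighted sum = 5/6.

5/6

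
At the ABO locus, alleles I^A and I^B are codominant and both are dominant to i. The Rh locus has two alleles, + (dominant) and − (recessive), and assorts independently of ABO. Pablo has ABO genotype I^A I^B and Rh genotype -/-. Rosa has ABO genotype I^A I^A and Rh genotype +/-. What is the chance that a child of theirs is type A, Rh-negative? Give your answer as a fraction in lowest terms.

1/4

ABO cross I^A I^B × I^A I^A → offspring phenotypes: 1/2 A, 1/2 AB.
Rh cross -/- × +/- → 1/2 Rh+, 1/2 Rh-.
Independent loci: P(type A, Rh-negative) = 1/2 × 1/2 = 1/4.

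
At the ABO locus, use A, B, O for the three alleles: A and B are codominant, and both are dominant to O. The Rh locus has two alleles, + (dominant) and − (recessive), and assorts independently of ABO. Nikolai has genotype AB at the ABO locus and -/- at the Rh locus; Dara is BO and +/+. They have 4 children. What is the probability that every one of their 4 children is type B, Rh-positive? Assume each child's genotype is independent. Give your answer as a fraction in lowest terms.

ABO cross AB × BO → 1/4 A, 1/2 B, 1/4 AB.
Rh cross -/- × +/+ → 1 Rh+; so P(type B, Rh-positive) = 1/2 × 1 = 1/2 per child.
All 4 independent: (1/2)^4 = 1/16.

1/16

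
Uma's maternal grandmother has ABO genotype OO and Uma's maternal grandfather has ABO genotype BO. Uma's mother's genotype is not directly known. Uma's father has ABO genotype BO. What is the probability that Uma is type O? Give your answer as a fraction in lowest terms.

3/8

Uma's mother's ABO genotype from OO × BO: 1/2 BO, 1/2 OO.
Crossing each possibility with the father BO and summing P(type O): 1/2·1/4 + 1/2·1/2 = 3/8.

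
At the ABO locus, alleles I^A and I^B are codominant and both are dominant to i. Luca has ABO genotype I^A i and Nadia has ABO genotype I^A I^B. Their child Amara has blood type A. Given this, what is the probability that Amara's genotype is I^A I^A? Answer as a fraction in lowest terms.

1/2

Cross I^A i × I^A I^B → 1/4 I^A I^A, 1/4 I^A I^B, 1/4 I^A i, 1/4 I^B i.
Type-A genotypes among offspring: I^A I^A (1/4), I^A i (1/4); total 1/2.
P(I^A I^A | type A) = (1/4) / (1/2) = 1/2.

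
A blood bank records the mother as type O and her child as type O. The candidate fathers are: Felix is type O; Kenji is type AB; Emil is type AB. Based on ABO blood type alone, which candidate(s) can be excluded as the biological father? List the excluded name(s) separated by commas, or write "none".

A candidate is excluded only if no genotype consistent with his phenotype could produce a type O child with a type O mother.
Kenji (type AB): no genotype consistent with that phenotype can produce a type-O child with a type-O mother.
Emil (type AB): no genotype consistent with that phenotype can produce a type-O child with a type-O mother.

Kenji, Emil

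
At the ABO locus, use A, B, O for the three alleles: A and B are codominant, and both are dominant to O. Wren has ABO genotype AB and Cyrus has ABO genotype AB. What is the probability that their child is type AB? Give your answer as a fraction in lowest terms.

1/2

ABO cross AB × AB → offspring phenotypes: 1/4 A, 1/4 B, 1/2 AB.
So P(type AB) = 1/2.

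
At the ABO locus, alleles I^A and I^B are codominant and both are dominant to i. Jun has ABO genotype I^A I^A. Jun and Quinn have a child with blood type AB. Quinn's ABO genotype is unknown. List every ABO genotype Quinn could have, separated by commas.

I^A I^B, I^B I^B, I^B i

For each candidate genotype of Quinn, check whether crossing it with I^A I^A can produce every observed child phenotype.
  I^A I^A → possible child types {A} ✗
  I^A I^B → possible child types {A, AB} ✓
  I^A i → possible child types {A} ✗
  I^B I^B → possible child types {AB} ✓
  I^B i → possible child types {A, AB} ✓
  i i → possible child types {A} ✗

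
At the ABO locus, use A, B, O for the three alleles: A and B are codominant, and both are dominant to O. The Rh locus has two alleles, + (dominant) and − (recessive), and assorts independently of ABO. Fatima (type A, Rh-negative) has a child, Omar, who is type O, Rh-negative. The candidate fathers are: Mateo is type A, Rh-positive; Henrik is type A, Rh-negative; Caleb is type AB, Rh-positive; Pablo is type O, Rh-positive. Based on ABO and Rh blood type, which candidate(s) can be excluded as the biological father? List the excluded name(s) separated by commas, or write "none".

Caleb

A candidate is excluded only if no genotype consistent with his phenotype could produce a type O, Rh-negative child with a type A, Rh-negative mother.
Caleb (type AB, Rh+): no genotype consistent with that phenotype can produce a type-O Rh- child with a type-A mother.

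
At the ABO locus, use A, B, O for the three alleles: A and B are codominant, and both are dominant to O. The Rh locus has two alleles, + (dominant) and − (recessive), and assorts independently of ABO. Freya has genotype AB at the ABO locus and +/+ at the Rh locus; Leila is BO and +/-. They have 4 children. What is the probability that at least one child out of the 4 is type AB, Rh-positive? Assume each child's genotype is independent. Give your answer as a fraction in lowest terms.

ABO cross AB × BO → 1/4 A, 1/2 B, 1/4 AB.
Rh cross +/+ × +/- → 1 Rh+; so P(type AB, Rh-positive) = 1/4 × 1 = 1/4 per child.
P(none) = (3/4)^4 = 81/256; P(at least one) = 1 − 81/256 = 175/256.

175/256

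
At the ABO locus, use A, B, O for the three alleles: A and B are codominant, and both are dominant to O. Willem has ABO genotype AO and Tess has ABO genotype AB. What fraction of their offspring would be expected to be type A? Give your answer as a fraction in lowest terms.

1/2

ABO cross AO × AB → offspring phenotypes: 1/2 A, 1/4 B, 1/4 AB.
So P(type A) = 1/2.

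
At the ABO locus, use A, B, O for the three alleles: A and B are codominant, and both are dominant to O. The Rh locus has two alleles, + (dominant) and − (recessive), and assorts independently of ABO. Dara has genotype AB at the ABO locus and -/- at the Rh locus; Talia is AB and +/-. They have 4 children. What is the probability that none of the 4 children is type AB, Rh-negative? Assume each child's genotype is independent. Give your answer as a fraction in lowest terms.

81/256

ABO cross AB × AB → 1/4 A, 1/4 B, 1/2 AB.
Rh cross -/- × +/- → 1/2 Rh+, 1/2 Rh-; so P(type AB, Rh-negative) = 1/2 × 1/2 = 1/4 per child.
P(not type AB, Rh-negative) = 3/4 for one child; (3/4)^4 = 81/256.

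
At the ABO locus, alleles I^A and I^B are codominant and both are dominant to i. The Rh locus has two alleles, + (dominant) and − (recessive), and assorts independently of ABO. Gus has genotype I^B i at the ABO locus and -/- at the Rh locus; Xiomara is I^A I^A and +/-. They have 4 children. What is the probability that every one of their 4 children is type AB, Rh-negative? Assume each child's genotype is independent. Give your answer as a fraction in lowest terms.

1/256

ABO cross I^B i × I^A I^A → 1/2 A, 1/2 AB.
Rh cross -/- × +/- → 1/2 Rh+, 1/2 Rh-; so P(type AB, Rh-negative) = 1/2 × 1/2 = 1/4 per child.
All 4 independent: (1/4)^4 = 1/256.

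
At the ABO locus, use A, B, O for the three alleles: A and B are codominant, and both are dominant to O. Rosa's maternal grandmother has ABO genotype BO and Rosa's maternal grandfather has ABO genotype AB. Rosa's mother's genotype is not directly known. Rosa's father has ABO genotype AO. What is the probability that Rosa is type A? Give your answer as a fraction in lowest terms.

Rosa's mother's ABO genotype from BO × AB: 1/4 AB, 1/4 AO, 1/4 BB, 1/4 BO.
Crossing each possibility with the father AO and summing P(type A): 1/4·1/2 + 1/4·3/4 + 1/4·0 + 1/4·1/4 = 3/8.

3/8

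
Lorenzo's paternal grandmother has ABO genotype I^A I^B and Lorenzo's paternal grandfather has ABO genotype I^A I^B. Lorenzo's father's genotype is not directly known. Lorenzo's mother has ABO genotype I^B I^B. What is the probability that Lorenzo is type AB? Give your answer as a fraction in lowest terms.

Lorenzo's father's ABO genotype from I^A I^B × I^A I^B: 1/4 I^A I^A, 1/2 I^A I^B, 1/4 I^B I^B.
Crossing each possibility with the mother I^B I^B and summing P(type AB): 1/4·1 + 1/2·1/2 + 1/4·0 = 1/2.

1/2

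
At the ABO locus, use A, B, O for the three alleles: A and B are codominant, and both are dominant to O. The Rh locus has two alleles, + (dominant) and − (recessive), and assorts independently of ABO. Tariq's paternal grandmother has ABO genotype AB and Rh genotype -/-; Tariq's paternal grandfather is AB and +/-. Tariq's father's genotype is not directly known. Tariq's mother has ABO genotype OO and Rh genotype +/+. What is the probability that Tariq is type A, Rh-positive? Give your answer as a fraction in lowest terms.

Tariq's father's ABO genotype from AB × AB: 1/4 AA, 1/2 AB, 1/4 BB.
Crossing each possibility with the mother OO and summing P(type A): 1/4·1 + 1/2·1/2 + 1/4·0 = 1/2.
Similarly for Rh via the father's Rh distribution: P(Rh+) = 1.
Independent loci: 1/2 × 1 = 1/2.

1/2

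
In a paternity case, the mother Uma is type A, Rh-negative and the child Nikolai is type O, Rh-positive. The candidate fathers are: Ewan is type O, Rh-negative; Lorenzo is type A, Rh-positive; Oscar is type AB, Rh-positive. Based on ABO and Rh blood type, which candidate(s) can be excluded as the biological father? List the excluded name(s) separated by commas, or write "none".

A candidate is excluded only if no genotype consistent with his phenotype could produce a type O, Rh-positive child with a type A, Rh-negative mother.
Ewan (type O, Rh-): no genotype consistent with that phenotype can produce a type-O Rh+ child with a type-A mother.
Oscar (type AB, Rh+): no genotype consistent with that phenotype can produce a type-O Rh+ child with a type-A mother.

Ewan, Oscar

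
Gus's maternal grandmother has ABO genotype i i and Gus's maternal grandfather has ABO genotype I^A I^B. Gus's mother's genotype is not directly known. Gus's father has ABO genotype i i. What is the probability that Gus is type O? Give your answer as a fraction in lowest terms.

Gus's mother's ABO genotype from i i × I^A I^B: 1/2 I^A i, 1/2 I^B i.
Crossing each possibility with the father i i and summing P(type O): 1/2·1/2 + 1/2·1/2 = 1/2.

1/2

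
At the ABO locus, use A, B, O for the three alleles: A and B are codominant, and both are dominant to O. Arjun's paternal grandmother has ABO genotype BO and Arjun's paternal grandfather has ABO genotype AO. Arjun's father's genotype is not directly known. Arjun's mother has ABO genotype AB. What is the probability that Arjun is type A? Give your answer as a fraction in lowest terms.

Arjun's father's ABO genotype from BO × AO: 1/4 AB, 1/4 AO, 1/4 BO, 1/4 OO.
Crossing each possibility with the mother AB and summing P(type A): 1/4·1/4 + 1/4·1/2 + 1/4·1/4 + 1/4·1/2 = 3/8.

3/8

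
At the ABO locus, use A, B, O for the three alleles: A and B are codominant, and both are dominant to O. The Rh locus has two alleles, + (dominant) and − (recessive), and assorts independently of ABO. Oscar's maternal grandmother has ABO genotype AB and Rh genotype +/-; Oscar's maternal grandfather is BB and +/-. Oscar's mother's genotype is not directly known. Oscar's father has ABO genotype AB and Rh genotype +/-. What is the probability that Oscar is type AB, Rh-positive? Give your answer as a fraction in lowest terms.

Oscar's mother's ABO genotype from AB × BB: 1/2 AB, 1/2 BB.
Crossing each possibility with the father AB and summing P(type AB): 1/2·1/2 + 1/2·1/2 = 1/2.
Similarly for Rh via the mother's Rh distribution: P(Rh+) = 3/4.
Independent loci: 1/2 × 3/4 = 3/8.

3/8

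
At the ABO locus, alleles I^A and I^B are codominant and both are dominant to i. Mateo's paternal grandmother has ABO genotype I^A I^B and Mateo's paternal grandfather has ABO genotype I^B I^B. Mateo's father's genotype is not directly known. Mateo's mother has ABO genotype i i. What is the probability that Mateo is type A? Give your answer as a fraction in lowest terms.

1/4

Mateo's father's ABO genotype from I^A I^B × I^B I^B: 1/2 I^A I^B, 1/2 I^B I^B.
Crossing each possibility with the mother i i and summing P(type A): 1/2·1/2 + 1/2·0 = 1/4.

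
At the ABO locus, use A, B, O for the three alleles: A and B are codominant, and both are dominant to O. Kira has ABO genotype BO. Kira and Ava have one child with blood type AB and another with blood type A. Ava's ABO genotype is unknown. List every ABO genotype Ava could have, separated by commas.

For each candidate genotype of Ava, check whether crossing it with BO can produce every observed child phenotype.
  AA → possible child types {A, AB} ✓
  AB → possible child types {A, B, AB} ✓
  AO → possible child types {O, A, B, AB} ✓
  BB → possible child types {B} ✗
  BO → possible child types {O, B} ✗
  OO → possible child types {O, B} ✗

AA, AB, AO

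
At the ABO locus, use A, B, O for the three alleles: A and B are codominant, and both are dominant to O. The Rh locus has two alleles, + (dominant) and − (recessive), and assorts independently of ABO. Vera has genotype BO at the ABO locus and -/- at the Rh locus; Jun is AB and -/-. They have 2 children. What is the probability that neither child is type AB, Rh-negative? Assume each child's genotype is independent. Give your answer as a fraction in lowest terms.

ABO cross BO × AB → 1/4 A, 1/2 B, 1/4 AB.
Rh cross -/- × -/- → 1 Rh-; so P(type AB, Rh-negative) = 1/4 × 1 = 1/4 per child.
P(not type AB, Rh-negative) = 3/4 for one child; (3/4)^2 = 9/16.

9/16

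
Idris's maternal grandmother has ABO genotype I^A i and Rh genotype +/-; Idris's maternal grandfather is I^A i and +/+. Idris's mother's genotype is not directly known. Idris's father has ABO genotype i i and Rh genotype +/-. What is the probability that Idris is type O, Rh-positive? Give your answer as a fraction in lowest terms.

7/16

Idris's mother's ABO genotype from I^A i × I^A i: 1/4 I^A I^A, 1/2 I^A i, 1/4 i i.
Crossing each possibility with the father i i and summing P(type O): 1/4·0 + 1/2·1/2 + 1/4·1 = 1/2.
Similarly for Rh via the mother's Rh distribution: P(Rh+) = 7/8.
Independent loci: 1/2 × 7/8 = 7/16.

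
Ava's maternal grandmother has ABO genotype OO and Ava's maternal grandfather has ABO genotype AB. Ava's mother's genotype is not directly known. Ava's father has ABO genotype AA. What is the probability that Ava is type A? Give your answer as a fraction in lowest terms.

3/4

Ava's mother's ABO genotype from OO × AB: 1/2 AO, 1/2 BO.
Crossing each possibility with the father AA and summing P(type A): 1/2·1 + 1/2·1/2 = 3/4.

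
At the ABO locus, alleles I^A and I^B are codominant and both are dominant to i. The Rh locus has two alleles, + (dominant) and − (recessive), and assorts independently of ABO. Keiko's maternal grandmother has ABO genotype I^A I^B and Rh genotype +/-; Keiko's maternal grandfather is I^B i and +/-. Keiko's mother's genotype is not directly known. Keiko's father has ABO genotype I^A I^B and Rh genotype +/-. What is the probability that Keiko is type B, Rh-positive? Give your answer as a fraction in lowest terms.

9/32

Keiko's mother's ABO genotype from I^A I^B × I^B i: 1/4 I^A I^B, 1/4 I^A i, 1/4 I^B I^B, 1/4 I^B i.
Crossing each possibility with the father I^A I^B and summing P(type B): 1/4·1/4 + 1/4·1/4 + 1/4·1/2 + 1/4·1/2 = 3/8.
Similarly for Rh via the mother's Rh distribution: P(Rh+) = 3/4.
Independent loci: 3/8 × 3/4 = 9/32.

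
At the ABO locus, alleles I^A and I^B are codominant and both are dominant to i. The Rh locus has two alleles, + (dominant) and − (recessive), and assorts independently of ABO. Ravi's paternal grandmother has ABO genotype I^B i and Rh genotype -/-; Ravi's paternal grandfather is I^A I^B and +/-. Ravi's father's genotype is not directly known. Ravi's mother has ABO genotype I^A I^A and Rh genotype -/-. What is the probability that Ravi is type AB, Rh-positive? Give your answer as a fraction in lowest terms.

Ravi's father's ABO genotype from I^B i × I^A I^B: 1/4 I^A I^B, 1/4 I^A i, 1/4 I^B I^B, 1/4 I^B i.
Crossing each possibility with the mother I^A I^A and summing P(type AB): 1/4·1/2 + 1/4·0 + 1/4·1 + 1/4·1/2 = 1/2.
Similarly for Rh via the father's Rh distribution: P(Rh+) = 1/4.
Independent loci: 1/2 × 1/4 = 1/8.

1/8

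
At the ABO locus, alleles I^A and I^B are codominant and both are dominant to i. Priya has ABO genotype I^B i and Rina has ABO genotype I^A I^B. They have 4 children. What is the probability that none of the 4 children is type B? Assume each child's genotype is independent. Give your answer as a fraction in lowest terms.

1/16

ABO cross I^B i × I^A I^B → 1/4 A, 1/2 B, 1/4 AB.
So P(type B) = 1/2 per child.
P(not type B) = 1/2 for one child; (1/2)^4 = 1/16.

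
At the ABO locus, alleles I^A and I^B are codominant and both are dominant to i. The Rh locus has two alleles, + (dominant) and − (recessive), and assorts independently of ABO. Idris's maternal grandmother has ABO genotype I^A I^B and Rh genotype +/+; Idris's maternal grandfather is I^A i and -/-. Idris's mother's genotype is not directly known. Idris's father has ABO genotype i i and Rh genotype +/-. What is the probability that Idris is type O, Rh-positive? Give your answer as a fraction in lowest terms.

3/16

Idris's mother's ABO genotype from I^A I^B × I^A i: 1/4 I^A I^A, 1/4 I^A I^B, 1/4 I^A i, 1/4 I^B i.
Crossing each possibility with the father i i and summing P(type O): 1/4·0 + 1/4·0 + 1/4·1/2 + 1/4·1/2 = 1/4.
Similarly for Rh via the mother's Rh distribution: P(Rh+) = 3/4.
Independent loci: 1/4 × 3/4 = 3/16.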